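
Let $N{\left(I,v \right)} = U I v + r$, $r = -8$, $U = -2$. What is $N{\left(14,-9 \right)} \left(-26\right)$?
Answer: $-6344$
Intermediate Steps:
$N{\left(I,v \right)} = -8 - 2 I v$ ($N{\left(I,v \right)} = - 2 I v - 8 = -8 - 2 I v$)
$N{\left(14,-9 \right)} \left(-26\right) = \left(-8 - 28 \left(-9\right)\right) \left(-26\right) = \left(-8 + 252\right) \left(-26\right) = 244 \left(-26\right) = -6344$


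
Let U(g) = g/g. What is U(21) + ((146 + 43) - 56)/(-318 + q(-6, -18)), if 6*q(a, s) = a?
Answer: 186/319 ≈ 0.58307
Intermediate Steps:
U(g) = 1
q(a, s) = a/6
U(21) + ((146 + 43) - 56)/(-318 + q(-6, -18)) = 1 + ((146 + 43) - 56)/(-318 + (⅙)*(-6)) = 1 + (189 - 56)/(-318 - 1) = 1 + 133/(-319) = 1 + 133*(-1/319) = 1 - 133/319 = 186/319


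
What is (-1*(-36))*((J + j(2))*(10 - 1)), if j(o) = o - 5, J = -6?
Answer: -2916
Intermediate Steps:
j(o) = -5 + o
(-1*(-36))*((J + j(2))*(10 - 1)) = (-1*(-36))*((-6 + (-5 + 2))*(10 - 1)) = 36*((-6 - 3)*9) = 36*(-9*9) = 36*(-81) = -2916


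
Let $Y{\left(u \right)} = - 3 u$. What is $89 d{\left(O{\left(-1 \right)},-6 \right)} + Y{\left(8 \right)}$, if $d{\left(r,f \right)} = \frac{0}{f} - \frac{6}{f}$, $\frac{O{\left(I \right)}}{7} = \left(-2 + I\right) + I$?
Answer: $65$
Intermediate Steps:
$O{\left(I \right)} = -14 + 14 I$ ($O{\left(I \right)} = 7 \left(\left(-2 + I\right) + I\right) = 7 \left(-2 + 2 I\right) = -14 + 14 I$)
$d{\left(r,f \right)} = - \frac{6}{f}$ ($d{\left(r,f \right)} = 0 - \frac{6}{f} = - \frac{6}{f}$)
$89 d{\left(O{\left(-1 \right)},-6 \right)} + Y{\left(8 \right)} = 89 \left(- \frac{6}{-6}\right) - 24 = 89 \left(\left(-6\right) \left(- \frac{1}{6}\right)\right) - 24 = 89 \cdot 1 - 24 = 89 - 24 = 65$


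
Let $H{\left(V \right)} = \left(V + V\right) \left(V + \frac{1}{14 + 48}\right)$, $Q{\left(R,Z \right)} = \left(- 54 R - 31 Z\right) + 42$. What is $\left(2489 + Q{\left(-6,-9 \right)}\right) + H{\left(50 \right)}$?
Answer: $\frac{252204}{31} \approx 8135.6$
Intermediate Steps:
$Q{\left(R,Z \right)} = 42 - 54 R - 31 Z$
$H{\left(V \right)} = 2 V \left(\frac{1}{62} + V\right)$ ($H{\left(V \right)} = 2 V \left(V + \frac{1}{62}\right) = 2 V \left(\frac{1}{62} + V\right)$)
$\left(2489 + Q{\left(-6,-9 \right)}\right) + H{\left(50 \right)} = \left(2489 - -645\right) + \frac{1}{31} \cdot 50 \left(1 + 62 \cdot 50\right) = \left(2489 + \left(42 + 324 + 279\right)\right) + \frac{1}{31} \cdot 50 \left(1 + 3100\right) = \left(2489 + 645\right) + \frac{1}{31} \cdot 50 \cdot 3101 = 3134 + \frac{155050}{31} = \frac{252204}{31}$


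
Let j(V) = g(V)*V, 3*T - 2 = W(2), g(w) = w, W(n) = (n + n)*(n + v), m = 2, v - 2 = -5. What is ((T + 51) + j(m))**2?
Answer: 26569/9 ≈ 2952.1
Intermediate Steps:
v = -3 (v = 2 - 5 = -3)
W(n) = 2*n*(-3 + n) (W(n) = (n + n)*(n - 3) = (2*n)*(-3 + n) = 2*n*(-3 + n))
T = -2/3 (T = 2/3 + (2*2*(-3 + 2))/3 = 2/3 + (2*2*(-1))/3 = 2/3 + (1/3)*(-4) = 2/3 - 4/3 = -2/3 ≈ -0.66667)
j(V) = V**2 (j(V) = V*V = V**2)
((T + 51) + j(m))**2 = ((-2/3 + 51) + 2**2)**2 = (151/3 + 4)**2 = (163/3)**2 = 26569/9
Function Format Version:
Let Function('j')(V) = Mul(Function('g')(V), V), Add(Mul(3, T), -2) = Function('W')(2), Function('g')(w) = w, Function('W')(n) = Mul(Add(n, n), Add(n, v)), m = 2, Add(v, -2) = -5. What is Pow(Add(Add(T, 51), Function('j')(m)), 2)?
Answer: Rational(26569, 9) ≈ 2952.1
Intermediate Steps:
v = -3 (v = Add(2, -5) = -3)
Function('W')(n) = Mul(2, n, Add(-3, n)) (Function('W')(n) = Mul(Add(n, n), Add(n, -3)) = Mul(Mul(2, n), Add(-3, n)) = Mul(2, n, Add(-3, n)))
T = Rational(-2, 3) (T = Add(Rational(2, 3), Mul(Rational(1, 3), Mul(2, 2, Add(-3, 2)))) = Add(Rational(2, 3), Mul(Rational(1, 3), Mul(2, 2, -1))) = Add(Rational(2, 3), Mul(Rational(1, 3), -4)) = Add(Rational(2, 3), Rational(-4, 3)) = Rational(-2, 3) ≈ -0.66667)
Function('j')(V) = Pow(V, 2) (Function('j')(V) = Mul(V, V) = Pow(V, 2))
Pow(Add(Add(T, 51), Function('j')(m)), 2) = Pow(Add(Add(Rational(-2, 3), 51), Pow(2, 2)), 2) = Pow(Add(Rational(151, 3), 4), 2) = Pow(Rational(163, 3), 2) = Rational(26569, 9)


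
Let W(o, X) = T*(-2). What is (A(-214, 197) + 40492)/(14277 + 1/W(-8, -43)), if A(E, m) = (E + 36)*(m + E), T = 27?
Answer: 2349972/770957 ≈ 3.0481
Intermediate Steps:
W(o, X) = -54 (W(o, X) = 27*(-2) = -54)
A(E, m) = (36 + E)*(E + m)
(A(-214, 197) + 40492)/(14277 + 1/W(-8, -43)) = (((-214)**2 + 36*(-214) + 36*197 - 214*197) + 40492)/(14277 + 1/(-54)) = ((45796 - 7704 + 7092 - 42158) + 40492)/(14277 - 1/54) = (3026 + 40492)/(770957/54) = 43518*(54/770957) = 2349972/770957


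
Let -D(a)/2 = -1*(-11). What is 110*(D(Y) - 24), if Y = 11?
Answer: -5060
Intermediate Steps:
D(a) = -22 (D(a) = -(-2)*(-11) = -2*11 = -22)
110*(D(Y) - 24) = 110*(-22 - 24) = 110*(-46) = -5060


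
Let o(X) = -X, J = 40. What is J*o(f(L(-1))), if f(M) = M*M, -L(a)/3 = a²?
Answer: -360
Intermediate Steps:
L(a) = -3*a²
f(M) = M²
J*o(f(L(-1))) = 40*(-(-3*(-1)²)²) = 40*(-(-3*1)²) = 40*(-1*(-3)²) = 40*(-1*9) = 40*(-9) = -360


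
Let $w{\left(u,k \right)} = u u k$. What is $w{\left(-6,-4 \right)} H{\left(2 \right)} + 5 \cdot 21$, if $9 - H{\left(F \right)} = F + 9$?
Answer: $393$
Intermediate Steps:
$w{\left(u,k \right)} = k u^{2}$ ($w{\left(u,k \right)} = u^{2} k = k u^{2}$)
$H{\left(F \right)} = - F$ ($H{\left(F \right)} = 9 - \left(F + 9\right) = 9 - \left(9 + F\right) = - F$)
$w{\left(-6,-4 \right)} H{\left(2 \right)} + 5 \cdot 21 = - 4 \left(-6\right)^{2} \left(\left(-1\right) 2\right) + 5 \cdot 21 = \left(-4\right) 36 \left(-2\right) + 105 = \left(-144\right) \left(-2\right) + 105 = 288 + 105 = 393$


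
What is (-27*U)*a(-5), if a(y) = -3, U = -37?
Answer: -2997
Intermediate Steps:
(-27*U)*a(-5) = -27*(-37)*(-3) = 999*(-3) = -2997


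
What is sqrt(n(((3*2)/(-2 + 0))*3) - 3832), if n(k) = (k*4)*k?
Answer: 2*I*sqrt(877) ≈ 59.228*I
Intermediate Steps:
n(k) = 4*k**2 (n(k) = (4*k)*k = 4*k**2)
sqrt(n(((3*2)/(-2 + 0))*3) - 3832) = sqrt(4*(((3*2)/(-2 + 0))*3)**2 - 3832) = sqrt(4*((6/(-2))*3)**2 - 3832) = sqrt(4*(-1/2*6*3)**2 - 3832) = sqrt(4*(-3*3)**2 - 3832) = sqrt(4*(-9)**2 - 3832) = sqrt(4*81 - 3832) = sqrt(324 - 3832) = sqrt(-3508) = 2*I*sqrt(877)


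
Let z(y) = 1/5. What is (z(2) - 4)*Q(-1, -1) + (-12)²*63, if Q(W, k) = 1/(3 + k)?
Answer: 90701/10 ≈ 9070.1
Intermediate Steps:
z(y) = ⅕
(z(2) - 4)*Q(-1, -1) + (-12)²*63 = (⅕ - 4)/(3 - 1) + (-12)²*63 = -19/5/2 + 144*63 = -19/5*½ + 9072 = -19/10 + 9072 = 90701/10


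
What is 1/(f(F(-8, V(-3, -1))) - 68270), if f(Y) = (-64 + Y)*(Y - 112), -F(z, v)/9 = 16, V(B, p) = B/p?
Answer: -1/15022 ≈ -6.6569e-5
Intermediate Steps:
F(z, v) = -144 (F(z, v) = -9*16 = -144)
f(Y) = (-112 + Y)*(-64 + Y) (f(Y) = (-64 + Y)*(-112 + Y) = (-112 + Y)*(-64 + Y))
1/(f(F(-8, V(-3, -1))) - 68270) = 1/((7168 + (-144)**2 - 176*(-144)) - 68270) = 1/((7168 + 20736 + 25344) - 68270) = 1/(53248 - 68270) = 1/(-15022) = -1/15022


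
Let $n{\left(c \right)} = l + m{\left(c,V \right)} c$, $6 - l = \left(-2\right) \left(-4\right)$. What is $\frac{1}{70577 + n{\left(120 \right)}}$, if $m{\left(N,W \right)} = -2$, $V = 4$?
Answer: $\frac{1}{70335} \approx 1.4218 \cdot 10^{-5}$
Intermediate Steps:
$l = -2$ ($l = 6 - \left(-2\right) \left(-4\right) = 6 - 8 = -2$)
$n{\left(c \right)} = -2 - 2 c$
$\frac{1}{70577 + n{\left(120 \right)}} = \frac{1}{70577 - 242} = \frac{1}{70335}$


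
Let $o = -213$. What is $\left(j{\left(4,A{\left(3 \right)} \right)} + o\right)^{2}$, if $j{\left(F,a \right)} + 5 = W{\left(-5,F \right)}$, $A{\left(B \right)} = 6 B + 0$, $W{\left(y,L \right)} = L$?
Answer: $45796$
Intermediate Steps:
$A{\left(B \right)} = 6 B$
$j{\left(F,a \right)} = -5 + F$
$\left(j{\left(4,A{\left(3 \right)} \right)} + o\right)^{2} = \left(\left(-5 + 4\right) - 213\right)^{2} = \left(-1 - 213\right)^{2} = \left(-214\right)^{2} = 45796$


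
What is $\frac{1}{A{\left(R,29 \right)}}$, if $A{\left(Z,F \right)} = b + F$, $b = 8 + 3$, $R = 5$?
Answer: $\frac{1}{40} \approx 0.025$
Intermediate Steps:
$b = 11$
$A{\left(Z,F \right)} = 11 + F$
$\frac{1}{A{\left(R,29 \right)}} = \frac{1}{11 + 29} = \frac{1}{40}$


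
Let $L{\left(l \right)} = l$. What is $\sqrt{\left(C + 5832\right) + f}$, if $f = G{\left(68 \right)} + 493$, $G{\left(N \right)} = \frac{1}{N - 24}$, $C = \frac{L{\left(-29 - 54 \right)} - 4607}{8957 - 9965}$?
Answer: $\frac{\sqrt{110288266}}{132} \approx 79.559$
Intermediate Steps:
$C = \frac{335}{72}$ ($C = \frac{\left(-29 - 54\right) - 4607}{8957 - 9965} = \frac{\left(-29 - 54\right) - 4607}{-1008} = \left(-83 - 4607\right) \left(- \frac{1}{1008}\right) = \left(-4690\right) \left(- \frac{1}{1008}\right) = \frac{335}{72} \approx 4.6528$)
$G{\left(N \right)} = \frac{1}{-24 + N}$
$f = \frac{21693}{44}$ ($f = \frac{1}{-24 + 68} + 493 = \frac{1}{44} + 493 = \frac{21693}{44} \approx 493.02$)
$\sqrt{\left(C + 5832\right) + f} = \sqrt{\left(\frac{335}{72} + 5832\right) + \frac{21693}{44}} = \sqrt{\frac{420239}{72} + \frac{21693}{44}} = \sqrt{\frac{5013103}{792}} = \frac{\sqrt{110288266}}{132}$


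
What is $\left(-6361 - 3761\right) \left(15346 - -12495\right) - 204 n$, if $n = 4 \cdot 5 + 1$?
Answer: $-281810886$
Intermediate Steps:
$n = 21$ ($n = 20 + 1 = 21$)
$\left(-6361 - 3761\right) \left(15346 - -12495\right) - 204 n = \left(-6361 - 3761\right) \left(15346 - -12495\right) - 204 \cdot 21 = - 10122 \left(15346 + 12495\right) - 4284 = \left(-10122\right) 27841 - 4284 = -281806602 - 4284 = -281810886$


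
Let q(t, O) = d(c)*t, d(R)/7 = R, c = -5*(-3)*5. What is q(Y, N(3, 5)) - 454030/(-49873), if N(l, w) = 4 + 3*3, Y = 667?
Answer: 17464731805/49873 ≈ 3.5018e+5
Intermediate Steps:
c = 75 (c = 15*5 = 75)
d(R) = 7*R
N(l, w) = 13 (N(l, w) = 4 + 9 = 13)
q(t, O) = 525*t (q(t, O) = (7*75)*t = 525*t)
q(Y, N(3, 5)) - 454030/(-49873) = 525*667 - 454030/(-49873) = 350175 - 454030*(-1)/49873 = 350175 - 1*(-454030/49873) = 350175 + 454030/49873 = 17464731805/49873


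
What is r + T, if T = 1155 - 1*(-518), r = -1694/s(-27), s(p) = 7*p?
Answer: 45413/27 ≈ 1682.0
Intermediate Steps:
r = 242/27 (r = -1694/(7*(-27)) = -1694/(-189) = -1694*(-1/189) = 242/27 ≈ 8.9630)
T = 1673 (T = 1155 + 518 = 1673)
r + T = 242/27 + 1673 = 45413/27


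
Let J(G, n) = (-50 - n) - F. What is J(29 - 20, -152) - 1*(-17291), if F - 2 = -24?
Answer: 17415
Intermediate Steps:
F = -22 (F = 2 - 24 = -22)
J(G, n) = -28 - n (J(G, n) = (-50 - n) - 1*(-22) = (-50 - n) + 22 = -28 - n)
J(29 - 20, -152) - 1*(-17291) = (-28 - 1*(-152)) - 1*(-17291) = (-28 + 152) + 17291 = 124 + 17291 = 17415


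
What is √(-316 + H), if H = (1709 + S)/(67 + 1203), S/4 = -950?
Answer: I*√512331970/1270 ≈ 17.823*I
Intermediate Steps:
S = -3800 (S = 4*(-950) = -3800)
H = -2091/1270 (H = (1709 - 3800)/(67 + 1203) = -2091/1270 ≈ -1.6465)
√(-316 + H) = √(-316 - 2091/1270) = √(-403411/1270) = I*√512331970/1270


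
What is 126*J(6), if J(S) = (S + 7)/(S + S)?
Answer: 273/2 ≈ 136.50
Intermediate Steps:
J(S) = (7 + S)/(2*S) (J(S) = (7 + S)/((2*S)) = (7 + S)*(1/(2*S)) = (7 + S)/(2*S))
126*J(6) = 126*((½)*(7 + 6)/6) = 126*((½)*(⅙)*13) = 126*(13/12) = 273/2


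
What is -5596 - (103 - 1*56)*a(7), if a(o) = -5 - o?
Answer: -5032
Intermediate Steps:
-5596 - (103 - 1*56)*a(7) = -5596 - (103 - 1*56)*(-5 - 1*7) = -5596 - (103 - 56)*(-5 - 7) = -5596 - 47*(-12) = -5596 - 1*(-564) = -5596 + 564 = -5032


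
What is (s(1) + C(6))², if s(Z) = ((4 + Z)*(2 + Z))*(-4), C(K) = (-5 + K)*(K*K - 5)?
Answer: 841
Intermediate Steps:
C(K) = (-5 + K)*(-5 + K²) (C(K) = (-5 + K)*(K² - 5) = (-5 + K)*(-5 + K²))
s(Z) = -4*(2 + Z)*(4 + Z) (s(Z) = ((2 + Z)*(4 + Z))*(-4) = -4*(2 + Z)*(4 + Z))
(s(1) + C(6))² = ((-32 - 24*1 - 4*1²) + (25 + 6³ - 5*6 - 5*6²))² = ((-32 - 24 - 4*1) + (25 + 216 - 30 - 5*36))² = ((-32 - 24 - 4) + (25 + 216 - 30 - 180))² = (-60 + 31)² = (-29)² = 841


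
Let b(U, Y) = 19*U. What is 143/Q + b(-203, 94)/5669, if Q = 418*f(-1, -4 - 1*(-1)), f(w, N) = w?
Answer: -220263/215422 ≈ -1.0225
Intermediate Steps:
Q = -418 (Q = 418*(-1) = -418)
143/Q + b(-203, 94)/5669 = 143/(-418) + (19*(-203))/5669 = 143*(-1/418) - 3857*1/5669 = -13/38 - 3857/5669 = -220263/215422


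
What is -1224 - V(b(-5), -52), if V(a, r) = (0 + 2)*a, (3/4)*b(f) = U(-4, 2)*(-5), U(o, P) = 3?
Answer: -1184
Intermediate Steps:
b(f) = -20 (b(f) = 4*(3*(-5))/3 = (4/3)*(-15) = -20)
V(a, r) = 2*a
-1224 - V(b(-5), -52) = -1224 - 2*(-20) = -1224 - 1*(-40) = -1224 + 40 = -1184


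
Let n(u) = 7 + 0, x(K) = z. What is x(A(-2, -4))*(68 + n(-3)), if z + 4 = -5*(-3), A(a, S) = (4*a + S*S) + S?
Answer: 825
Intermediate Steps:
A(a, S) = S + S² + 4*a (A(a, S) = (4*a + S²) + S = (S² + 4*a) + S = S + S² + 4*a)
z = 11 (z = -4 - 5*(-3) = -4 + 15 = 11)
x(K) = 11
n(u) = 7
x(A(-2, -4))*(68 + n(-3)) = 11*(68 + 7) = 11*75 = 825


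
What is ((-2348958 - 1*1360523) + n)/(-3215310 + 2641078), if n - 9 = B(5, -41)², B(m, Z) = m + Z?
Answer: 463522/71779 ≈ 6.4576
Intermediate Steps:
B(m, Z) = Z + m
n = 1305 (n = 9 + (-41 + 5)² = 9 + (-36)² = 9 + 1296 = 1305)
((-2348958 - 1*1360523) + n)/(-3215310 + 2641078) = ((-2348958 - 1*1360523) + 1305)/(-3215310 + 2641078) = ((-2348958 - 1360523) + 1305)/(-574232) = (-3709481 + 1305)*(-1/574232) = -3708176*(-1/574232) = 463522/71779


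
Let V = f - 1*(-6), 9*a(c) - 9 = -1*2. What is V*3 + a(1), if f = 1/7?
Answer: 1210/63 ≈ 19.206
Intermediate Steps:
f = 1/7 ≈ 0.14286
a(c) = 7/9 (a(c) = 1 + (-1*2)/9 = 1 + (1/9)*(-2) = 1 - 2/9 = 7/9)
V = 43/7 (V = 1/7 - 1*(-6) = 1/7 + 6 = 43/7 ≈ 6.1429)
V*3 + a(1) = (43/7)*3 + 7/9 = 129/7 + 7/9 = 1210/63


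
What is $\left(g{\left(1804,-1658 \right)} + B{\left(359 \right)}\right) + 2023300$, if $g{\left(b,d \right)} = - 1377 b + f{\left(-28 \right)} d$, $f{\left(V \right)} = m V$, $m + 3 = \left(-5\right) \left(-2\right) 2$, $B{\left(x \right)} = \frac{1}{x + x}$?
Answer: $\frac{235791201}{718} \approx 3.284 \cdot 10^{5}$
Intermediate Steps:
$B{\left(x \right)} = \frac{1}{2 x}$
$m = 17$ ($m = -3 + \left(-5\right) \left(-2\right) 2 = -3 + 10 \cdot 2 = -3 + 20 = 17$)
$f{\left(V \right)} = 17 V$
$g{\left(b,d \right)} = - 1377 b - 476 d$ ($g{\left(b,d \right)} = - 1377 b + 17 \left(-28\right) d = - 1377 b - 476 d$)
$\left(g{\left(1804,-1658 \right)} + B{\left(359 \right)}\right) + 2023300 = \left(\left(\left(-1377\right) 1804 - -789208\right) + \frac{1}{2 \cdot 359}\right) + 2023300 = \left(\left(-2484108 + 789208\right) + \frac{1}{2} \cdot \frac{1}{359}\right) + 2023300 = \left(-1694900 + \frac{1}{718}\right) + 2023300 = - \frac{1216938199}{718} + 2023300 = \frac{235791201}{718}$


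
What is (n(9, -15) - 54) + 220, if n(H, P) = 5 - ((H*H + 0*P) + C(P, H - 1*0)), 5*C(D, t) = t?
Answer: 441/5 ≈ 88.200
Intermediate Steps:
C(D, t) = t/5
n(H, P) = 5 - H² - H/5 (n(H, P) = 5 - ((H*H + 0*P) + (H - 1*0)/5) = 5 - ((H² + 0) + (H + 0)/5) = 5 - (H² + H/5) = 5 + (-H² - H/5) = 5 - H² - H/5)
(n(9, -15) - 54) + 220 = ((5 - 1*9² - ⅕*9) - 54) + 220 = ((5 - 1*81 - 9/5) - 54) + 220 = ((5 - 81 - 9/5) - 54) + 220 = (-389/5 - 54) + 220 = -659/5 + 220 = 441/5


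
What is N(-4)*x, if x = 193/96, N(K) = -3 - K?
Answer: 193/96 ≈ 2.0104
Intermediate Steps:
x = 193/96 (x = 193*(1/96) = 193/96 ≈ 2.0104)
N(-4)*x = (-3 - 1*(-4))*(193/96) = (-3 + 4)*(193/96) = 1*(193/96) = 193/96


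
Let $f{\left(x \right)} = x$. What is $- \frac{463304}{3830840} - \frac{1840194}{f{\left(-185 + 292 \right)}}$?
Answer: $- \frac{881192294561}{51237485} \approx -17198.0$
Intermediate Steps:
$- \frac{463304}{3830840} - \frac{1840194}{f{\left(-185 + 292 \right)}} = - \frac{463304}{3830840} - \frac{1840194}{-185 + 292} = \left(-463304\right) \frac{1}{3830840} - \frac{1840194}{107} = - \frac{57913}{478855} - \frac{1840194}{107} = - \frac{881192294561}{51237485}$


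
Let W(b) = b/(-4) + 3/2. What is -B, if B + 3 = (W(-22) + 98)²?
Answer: -11022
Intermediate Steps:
W(b) = 3/2 - b/4 (W(b) = b*(-¼) + 3*(½) = -b/4 + 3/2 = 3/2 - b/4)
B = 11022 (B = -3 + ((3/2 - ¼*(-22)) + 98)² = -3 + ((3/2 + 11/2) + 98)² = -3 + (7 + 98)² = -3 + 105² = -3 + 11025 = 11022)
-B = -1*11022 = -11022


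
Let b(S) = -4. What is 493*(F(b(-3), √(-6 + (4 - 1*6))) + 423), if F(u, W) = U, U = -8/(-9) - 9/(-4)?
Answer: 7563113/36 ≈ 2.1009e+5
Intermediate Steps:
U = 113/36 (U = -8*(-⅑) - 9*(-¼) = 8/9 + 9/4 = 113/36 ≈ 3.1389)
F(u, W) = 113/36
493*(F(b(-3), √(-6 + (4 - 1*6))) + 423) = 493*(113/36 + 423) = 493*(15341/36) = 7563113/36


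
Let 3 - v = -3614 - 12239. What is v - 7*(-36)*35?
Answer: 24676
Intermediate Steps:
v = 15856 (v = 3 - (-3614 - 12239) = 3 - 1*(-15853) = 3 + 15853 = 15856)
v - 7*(-36)*35 = 15856 - 7*(-36)*35 = 15856 - (-252)*35 = 15856 - 1*(-8820) = 15856 + 8820 = 24676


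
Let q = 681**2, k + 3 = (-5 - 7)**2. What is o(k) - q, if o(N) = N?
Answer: -463620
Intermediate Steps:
k = 141 (k = -3 + (-5 - 7)**2 = -3 + (-12)**2 = -3 + 144 = 141)
q = 463761
o(k) - q = 141 - 1*463761 = 141 - 463761 = -463620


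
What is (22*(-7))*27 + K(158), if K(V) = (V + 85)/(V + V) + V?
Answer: -1263757/316 ≈ -3999.2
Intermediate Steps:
K(V) = V + (85 + V)/(2*V) (K(V) = (85 + V)/((2*V)) + V = (85 + V)*(1/(2*V)) + V = (85 + V)/(2*V) + V = V + (85 + V)/(2*V))
(22*(-7))*27 + K(158) = (22*(-7))*27 + (1/2 + 158 + (85/2)/158) = -154*27 + (1/2 + 158 + (85/2)*(1/158)) = -4158 + (1/2 + 158 + 85/316) = -4158 + 50171/316 = -1263757/316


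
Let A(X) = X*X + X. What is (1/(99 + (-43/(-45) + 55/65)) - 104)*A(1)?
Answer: -12264382/58969 ≈ -207.98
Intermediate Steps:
A(X) = X + X² (A(X) = X² + X = X + X²)
(1/(99 + (-43/(-45) + 55/65)) - 104)*A(1) = (1/(99 + (-43/(-45) + 55/65)) - 104)*(1*(1 + 1)) = (1/(99 + (-43*(-1/45) + 55*(1/65))) - 104)*(1*2) = (1/(99 + (43/45 + 11/13)) - 104)*2 = (1/(99 + 1054/585) - 104)*2 = (1/(58969/585) - 104)*2 = (585/58969 - 104)*2 = -6132191/58969*2 = -12264382/58969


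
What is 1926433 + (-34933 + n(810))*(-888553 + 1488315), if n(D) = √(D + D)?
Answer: -20949559513 + 10795716*√5 ≈ -2.0925e+10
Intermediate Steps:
n(D) = √2*√D (n(D) = √(2*D) = √2*√D)
1926433 + (-34933 + n(810))*(-888553 + 1488315) = 1926433 + (-34933 + √2*√810)*(-888553 + 1488315) = 1926433 + (-34933 + √2*(9*√10))*599762 = 1926433 + (-34933 + 18*√5)*599762 = 1926433 + (-20951485946 + 10795716*√5) = -20949559513 + 10795716*√5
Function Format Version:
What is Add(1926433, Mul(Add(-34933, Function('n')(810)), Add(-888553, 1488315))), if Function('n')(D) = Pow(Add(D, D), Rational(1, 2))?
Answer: Add(-20949559513, Mul(10795716, Pow(5, Rational(1, 2)))) ≈ -2.0925e+10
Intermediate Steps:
Function('n')(D) = Mul(Pow(2, Rational(1, 2)), Pow(D, Rational(1, 2))) (Function('n')(D) = Pow(Mul(2, D), Rational(1, 2)) = Mul(Pow(2, Rational(1, 2)), Pow(D, Rational(1, 2))))
Add(1926433, Mul(Add(-34933, Function('n')(810)), Add(-888553, 1488315))) = Add(1926433, Mul(Add(-34933, Mul(Pow(2, Rational(1, 2)), Pow(810, Rational(1, 2)))), Add(-888553, 1488315))) = Add(1926433, Mul(Add(-34933, Mul(Pow(2, Rational(1, 2)), Mul(9, Pow(10, Rational(1, 2))))), 599762)) = Add(1926433, Mul(Add(-34933, Mul(18, Pow(5, Rational(1, 2)))), 599762)) = Add(1926433, Add(-20951485946, Mul(10795716, Pow(5, Rational(1, 2))))) = Add(-20949559513, Mul(10795716, Pow(5, Rational(1, 2))))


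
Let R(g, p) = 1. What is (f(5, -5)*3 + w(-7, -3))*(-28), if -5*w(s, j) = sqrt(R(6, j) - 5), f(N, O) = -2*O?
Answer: -840 + 56*I/5 ≈ -840.0 + 11.2*I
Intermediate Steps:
w(s, j) = -2*I/5 (w(s, j) = -sqrt(1 - 5)/5 = -2*I/5)
(f(5, -5)*3 + w(-7, -3))*(-28) = (-2*(-5)*3 - 2*I/5)*(-28) = (10*3 - 2*I/5)*(-28) = (30 - 2*I/5)*(-28) = -840 + 56*I/5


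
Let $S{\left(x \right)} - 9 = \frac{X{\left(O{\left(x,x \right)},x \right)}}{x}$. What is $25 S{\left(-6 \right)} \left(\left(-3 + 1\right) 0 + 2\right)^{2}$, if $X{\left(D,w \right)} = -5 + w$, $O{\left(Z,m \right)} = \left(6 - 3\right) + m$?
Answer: $\frac{3250}{3} \approx 1083.3$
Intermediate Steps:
$O{\left(Z,m \right)} = 3 + m$
$S{\left(x \right)} = 9 + \frac{-5 + x}{x}$
$25 S{\left(-6 \right)} \left(\left(-3 + 1\right) 0 + 2\right)^{2} = 25 \left(10 - \frac{5}{-6}\right) \left(\left(-3 + 1\right) 0 + 2\right)^{2} = 25 \left(10 - - \frac{5}{6}\right) \left(\left(-2\right) 0 + 2\right)^{2} = 25 \left(10 + \frac{5}{6}\right) \left(0 + 2\right)^{2} = 25 \cdot \frac{65}{6} \cdot 2^{2} = \frac{1625}{6} \cdot 4 = \frac{3250}{3}$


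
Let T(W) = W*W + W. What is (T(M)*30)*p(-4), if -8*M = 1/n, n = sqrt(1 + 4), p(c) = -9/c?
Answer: 27/128 - 27*sqrt(5)/16 ≈ -3.5624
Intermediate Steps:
n = sqrt(5) ≈ 2.2361
M = -sqrt(5)/40 (M = -sqrt(5)/5/8 = -sqrt(5)/40 ≈ -0.055902)
T(W) = W + W**2 (T(W) = W**2 + W = W + W**2)
(T(M)*30)*p(-4) = (((-sqrt(5)/40)*(1 - sqrt(5)/40))*30)*(-9/(-4)) = (-sqrt(5)*(1 - sqrt(5)/40)/40*30)*(-9*(-1/4)) = -3*sqrt(5)*(1 - sqrt(5)/40)/4*(9/4) = -27*sqrt(5)*(1 - sqrt(5)/40)/16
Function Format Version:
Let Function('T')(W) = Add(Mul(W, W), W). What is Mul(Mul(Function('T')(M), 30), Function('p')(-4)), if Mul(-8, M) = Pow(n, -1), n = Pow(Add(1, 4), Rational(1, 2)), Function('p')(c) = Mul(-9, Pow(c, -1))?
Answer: Add(Rational(27, 128), Mul(Rational(-27, 16), Pow(5, Rational(1, 2)))) ≈ -3.5624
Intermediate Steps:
n = Pow(5, Rational(1, 2)) ≈ 2.2361
M = Mul(Rational(-1, 40), Pow(5, Rational(1, 2))) (M = Mul(Rational(-1, 8), Pow(Pow(5, Rational(1, 2)), -1)) = Mul(Rational(-1, 8), Mul(Rational(1, 5), Pow(5, Rational(1, 2)))) = Mul(Rational(-1, 40), Pow(5, Rational(1, 2))) ≈ -0.055902)
Function('T')(W) = Add(W, Pow(W, 2)) (Function('T')(W) = Add(Pow(W, 2), W) = Add(W, Pow(W, 2)))
Mul(Mul(Function('T')(M), 30), Function('p')(-4)) = Mul(Mul(Mul(Mul(Rational(-1, 40), Pow(5, Rational(1, 2))), Add(1, Mul(Rational(-1, 40), Pow(5, Rational(1, 2))))), 30), Mul(-9, Pow(-4, -1))) = Mul(Mul(Mul(Rational(-1, 40), Pow(5, Rational(1, 2)), Add(1, Mul(Rational(-1, 40), Pow(5, Rational(1, 2))))), 30), Mul(-9, Rational(-1, 4))) = Mul(Mul(Rational(-3, 4), Pow(5, Rational(1, 2)), Add(1, Mul(Rational(-1, 40), Pow(5, Rational(1, 2))))), Rational(9, 4)) = Mul(Rational(-27, 16), Pow(5, Rational(1, 2)), Add(1, Mul(Rational(-1, 40), Pow(5, Rational(1, 2)))))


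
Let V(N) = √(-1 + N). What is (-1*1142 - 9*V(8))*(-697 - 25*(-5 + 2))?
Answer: 710324 + 5598*√7 ≈ 7.2514e+5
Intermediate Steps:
(-1*1142 - 9*V(8))*(-697 - 25*(-5 + 2)) = (-1*1142 - 9*√(-1 + 8))*(-697 - 25*(-5 + 2)) = (-1142 - 9*√7)*(-697 - 25*(-3)) = (-1142 - 9*√7)*(-697 + 75) = (-1142 - 9*√7)*(-622) = 710324 + 5598*√7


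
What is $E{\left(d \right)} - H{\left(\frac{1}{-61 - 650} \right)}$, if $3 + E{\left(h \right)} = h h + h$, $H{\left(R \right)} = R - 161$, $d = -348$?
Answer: $\frac{85969855}{711} \approx 1.2091 \cdot 10^{5}$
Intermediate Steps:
$H{\left(R \right)} = -161 + R$
$E{\left(h \right)} = -3 + h + h^{2}$ ($E{\left(h \right)} = -3 + \left(h h + h\right) = -3 + \left(h^{2} + h\right) = -3 + \left(h + h^{2}\right) = -3 + h + h^{2}$)
$E{\left(d \right)} - H{\left(\frac{1}{-61 - 650} \right)} = \left(-3 - 348 + \left(-348\right)^{2}\right) - \left(-161 + \frac{1}{-61 - 650}\right) = \left(-3 - 348 + 121104\right) - \left(-161 + \frac{1}{-711}\right) = 120753 - \left(-161 - \frac{1}{711}\right) = 120753 - - \frac{114472}{711} = 120753 + \frac{114472}{711} = \frac{85969855}{711}$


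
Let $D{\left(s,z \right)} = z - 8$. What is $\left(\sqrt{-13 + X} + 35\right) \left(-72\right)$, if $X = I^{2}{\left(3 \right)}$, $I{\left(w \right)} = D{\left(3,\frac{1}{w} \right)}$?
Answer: $-2520 - 48 \sqrt{103} \approx -3007.1$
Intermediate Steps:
$D{\left(s,z \right)} = -8 + z$ ($D{\left(s,z \right)} = z - 8 = -8 + z$)
$I{\left(w \right)} = -8 + \frac{1}{w}$
$X = \frac{529}{9}$ ($X = \left(-8 + \frac{1}{3}\right)^{2} = \left(- \frac{23}{3}\right)^{2} = \frac{529}{9} \approx 58.778$)
$\left(\sqrt{-13 + X} + 35\right) \left(-72\right) = \left(\sqrt{-13 + \frac{529}{9}} + 35\right) \left(-72\right) = \left(\sqrt{\frac{412}{9}} + 35\right) \left(-72\right) = \left(\frac{2 \sqrt{103}}{3} + 35\right) \left(-72\right) = \left(35 + \frac{2 \sqrt{103}}{3}\right) \left(-72\right) = -2520 - 48 \sqrt{103}$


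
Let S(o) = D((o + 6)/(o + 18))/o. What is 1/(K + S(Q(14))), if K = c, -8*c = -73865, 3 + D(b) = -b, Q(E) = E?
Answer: 112/1034081 ≈ 0.00010831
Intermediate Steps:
D(b) = -3 - b
c = 73865/8 (c = -⅛*(-73865) = 73865/8 ≈ 9233.1)
K = 73865/8 ≈ 9233.1
S(o) = (-3 - (6 + o)/(18 + o))/o (S(o) = (-3 - (o + 6)/(o + 18))/o = (-3 - (6 + o)/(18 + o))/o)
1/(K + S(Q(14))) = 1/(73865/8 + 4*(-15 - 1*14)/(14*(18 + 14))) = 1/(73865/8 + 4*(1/14)*(-15 - 14)/32) = 1/(73865/8 + 4*(1/14)*(1/32)*(-29)) = 1/(73865/8 - 29/112) = 1/(1034081/112) = 112/1034081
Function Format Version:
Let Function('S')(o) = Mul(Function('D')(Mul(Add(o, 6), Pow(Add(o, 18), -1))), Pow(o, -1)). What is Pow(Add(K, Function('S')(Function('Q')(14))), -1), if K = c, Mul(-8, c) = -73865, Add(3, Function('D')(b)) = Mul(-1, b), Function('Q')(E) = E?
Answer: Rational(112, 1034081) ≈ 0.00010831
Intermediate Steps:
Function('D')(b) = Add(-3, Mul(-1, b))
c = Rational(73865, 8) (c = Mul(Rational(-1, 8), -73865) = Rational(73865, 8) ≈ 9233.1)
K = Rational(73865, 8) ≈ 9233.1
Function('S')(o) = Mul(Pow(o, -1), Add(-3, Mul(-1, Pow(Add(18, o), -1), Add(6, o)))) (Function('S')(o) = Mul(Add(-3, Mul(-1, Mul(Add(o, 6), Pow(Add(o, 18), -1)))), Pow(o, -1)) = Mul(Add(-3, Mul(-1, Mul(Add(6, o), Pow(Add(18, o), -1)))), Pow(o, -1)) = Mul(Add(-3, Mul(-1, Mul(Pow(Add(18, o), -1), Add(6, o)))), Pow(o, -1)) = Mul(Add(-3, Mul(-1, Pow(Add(18, o), -1), Add(6, o))), Pow(o, -1)) = Mul(Pow(o, -1), Add(-3, Mul(-1, Pow(Add(18, o), -1), Add(6, o)))))
Pow(Add(K, Function('S')(Function('Q')(14))), -1) = Pow(Add(Rational(73865, 8), Mul(4, Pow(14, -1), Pow(Add(18, 14), -1), Add(-15, Mul(-1, 14)))), -1) = Pow(Add(Rational(73865, 8), Mul(4, Rational(1, 14), Pow(32, -1), Add(-15, -14))), -1) = Pow(Add(Rational(73865, 8), Mul(4, Rational(1, 14), Rational(1, 32), -29)), -1) = Pow(Add(Rational(73865, 8), Rational(-29, 112)), -1) = Pow(Rational(1034081, 112), -1) = Rational(112, 1034081)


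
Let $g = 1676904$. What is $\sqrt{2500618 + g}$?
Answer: $\sqrt{4177522} \approx 2043.9$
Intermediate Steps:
$\sqrt{2500618 + g} = \sqrt{2500618 + 1676904} = \sqrt{4177522}$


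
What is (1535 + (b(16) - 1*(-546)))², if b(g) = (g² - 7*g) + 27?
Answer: 5071504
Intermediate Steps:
b(g) = 27 + g² - 7*g
(1535 + (b(16) - 1*(-546)))² = (1535 + ((27 + 16² - 7*16) - 1*(-546)))² = (1535 + ((27 + 256 - 112) + 546))² = (1535 + (171 + 546))² = (1535 + 717)² = 2252² = 5071504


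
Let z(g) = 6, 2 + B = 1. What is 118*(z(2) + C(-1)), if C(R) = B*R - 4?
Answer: 354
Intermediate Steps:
B = -1 (B = -2 + 1 = -1)
C(R) = -4 - R (C(R) = -R - 4 = -4 - R)
118*(z(2) + C(-1)) = 118*(6 + (-4 - 1*(-1))) = 118*(6 + (-4 + 1)) = 118*(6 - 3) = 118*3 = 354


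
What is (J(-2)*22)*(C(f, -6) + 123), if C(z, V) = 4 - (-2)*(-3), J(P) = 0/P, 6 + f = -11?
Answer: 0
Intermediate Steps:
f = -17 (f = -6 - 11 = -17)
J(P) = 0
C(z, V) = -2 (C(z, V) = 4 - 1*6 = 4 - 6 = -2)
(J(-2)*22)*(C(f, -6) + 123) = (0*22)*(-2 + 123) = 0*121 = 0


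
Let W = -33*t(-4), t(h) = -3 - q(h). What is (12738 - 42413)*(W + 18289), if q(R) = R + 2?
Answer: -543705350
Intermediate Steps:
q(R) = 2 + R
t(h) = -5 - h (t(h) = -3 - (2 + h) = -3 + (-2 - h) = -5 - h)
W = 33 (W = -33*(-5 - 1*(-4)) = -33*(-5 + 4) = -33*(-1) = 33)
(12738 - 42413)*(W + 18289) = (12738 - 42413)*(33 + 18289) = -29675*18322 = -543705350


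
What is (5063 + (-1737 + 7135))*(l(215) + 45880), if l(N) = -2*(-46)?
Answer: 480913092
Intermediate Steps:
l(N) = 92
(5063 + (-1737 + 7135))*(l(215) + 45880) = (5063 + (-1737 + 7135))*(92 + 45880) = (5063 + 5398)*45972 = 10461*45972 = 480913092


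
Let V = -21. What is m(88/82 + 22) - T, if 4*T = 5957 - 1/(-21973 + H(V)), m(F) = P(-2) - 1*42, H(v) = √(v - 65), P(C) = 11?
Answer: -17069678779/11228205 - I*√86/1931251260 ≈ -1520.3 - 4.8019e-9*I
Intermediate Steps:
H(v) = √(-65 + v)
m(F) = -31 (m(F) = 11 - 1*42 = 11 - 42 = -31)
T = 5957/4 - 1/(4*(-21973 + I*√86)) (T = (5957 - 1/(-21973 + √(-65 - 21)))/4 = (5957 - 1/(-21973 + √(-86)))/4 = (5957 - 1/(-21973 + I*√86))/4 = 5957/4 - 1/(4*(-21973 + I*√86)) ≈ 1489.3 + 4.8019e-9*I)
m(88/82 + 22) - T = -31 - (16721604424/11228205 + I*√86/1931251260) = -31 + (-16721604424/11228205 - I*√86/1931251260) = -17069678779/11228205 - I*√86/1931251260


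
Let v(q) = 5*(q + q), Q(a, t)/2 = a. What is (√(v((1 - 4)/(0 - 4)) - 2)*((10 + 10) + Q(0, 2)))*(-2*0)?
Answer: 0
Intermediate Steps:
Q(a, t) = 2*a
v(q) = 10*q (v(q) = 5*(2*q) = 10*q)
(√(v((1 - 4)/(0 - 4)) - 2)*((10 + 10) + Q(0, 2)))*(-2*0) = (√(10*((1 - 4)/(0 - 4)) - 2)*((10 + 10) + 2*0))*(-2*0) = (√(10*(-3/(-4)) - 2)*(20 + 0))*0 = (√(10*(-3*(-¼)) - 2)*20)*0 = (√(10*(¾) - 2)*20)*0 = (√(15/2 - 2)*20)*0 = (√(11/2)*20)*0 = ((√22/2)*20)*0 = (10*√22)*0 = 0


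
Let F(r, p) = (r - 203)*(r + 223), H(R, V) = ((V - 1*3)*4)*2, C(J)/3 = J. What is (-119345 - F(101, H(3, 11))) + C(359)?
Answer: -85220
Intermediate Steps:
C(J) = 3*J
H(R, V) = -24 + 8*V (H(R, V) = ((V - 3)*4)*2 = ((-3 + V)*4)*2 = (-12 + 4*V)*2 = -24 + 8*V)
F(r, p) = (-203 + r)*(223 + r)
(-119345 - F(101, H(3, 11))) + C(359) = (-119345 - (-45269 + 101² + 20*101)) + 3*359 = (-119345 - (-45269 + 10201 + 2020)) + 1077 = (-119345 - 1*(-33048)) + 1077 = (-119345 + 33048) + 1077 = -86297 + 1077 = -85220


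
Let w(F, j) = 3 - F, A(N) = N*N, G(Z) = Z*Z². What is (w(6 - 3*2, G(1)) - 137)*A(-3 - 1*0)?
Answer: -1206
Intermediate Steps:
G(Z) = Z³
A(N) = N²
(w(6 - 3*2, G(1)) - 137)*A(-3 - 1*0) = ((3 - (6 - 3*2)) - 137)*(-3 - 1*0)² = ((3 - (6 - 6)) - 137)*(-3 + 0)² = ((3 - 1*0) - 137)*(-3)² = ((3 + 0) - 137)*9 = (3 - 137)*9 = -134*9 = -1206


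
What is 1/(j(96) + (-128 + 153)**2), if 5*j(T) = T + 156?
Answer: 5/3377 ≈ 0.0014806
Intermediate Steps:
j(T) = 156/5 + T/5 (j(T) = (T + 156)/5 = (156 + T)/5 = 156/5 + T/5)
1/(j(96) + (-128 + 153)**2) = 1/((156/5 + (1/5)*96) + (-128 + 153)**2) = 1/((156/5 + 96/5) + 25**2) = 1/(252/5 + 625) = 1/(3377/5) = 5/3377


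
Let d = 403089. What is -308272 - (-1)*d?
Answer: 94817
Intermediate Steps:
-308272 - (-1)*d = -308272 - (-1)*403089 = -308272 - 1*(-403089) = -308272 + 403089 = 94817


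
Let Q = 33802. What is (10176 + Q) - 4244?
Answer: 39734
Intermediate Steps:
(10176 + Q) - 4244 = (10176 + 33802) - 4244 = 43978 - 4244 = 39734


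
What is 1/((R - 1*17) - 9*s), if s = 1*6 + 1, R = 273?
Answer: 1/193 ≈ 0.0051813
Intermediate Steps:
s = 7 (s = 6 + 1 = 7)
1/((R - 1*17) - 9*s) = 1/((273 - 1*17) - 9*7) = 1/((273 - 17) - 63) = 1/(256 - 63) = 1/193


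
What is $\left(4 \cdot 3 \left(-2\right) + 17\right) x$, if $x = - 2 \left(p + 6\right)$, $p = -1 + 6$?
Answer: $154$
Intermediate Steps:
$p = 5$
$x = -22$ ($x = - 2 \left(5 + 6\right) = \left(-2\right) 11 = -22$)
$\left(4 \cdot 3 \left(-2\right) + 17\right) x = \left(4 \cdot 3 \left(-2\right) + 17\right) \left(-22\right) = \left(12 \left(-2\right) + 17\right) \left(-22\right) = \left(-24 + 17\right) \left(-22\right) = \left(-7\right) \left(-22\right) = 154$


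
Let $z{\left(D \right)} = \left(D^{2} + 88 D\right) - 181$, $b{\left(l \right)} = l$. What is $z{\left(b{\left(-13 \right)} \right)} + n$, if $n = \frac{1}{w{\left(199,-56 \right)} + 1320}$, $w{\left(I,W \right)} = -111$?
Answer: $- \frac{1397603}{1209} \approx -1156.0$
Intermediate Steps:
$z{\left(D \right)} = -181 + D^{2} + 88 D$
$n = \frac{1}{1209}$ ($n = \frac{1}{-111 + 1320} = \frac{1}{1209} \approx 0.00082713$)
$z{\left(b{\left(-13 \right)} \right)} + n = \left(-181 + \left(-13\right)^{2} + 88 \left(-13\right)\right) + \frac{1}{1209} = \left(-181 + 169 - 1144\right) + \frac{1}{1209} = -1156 + \frac{1}{1209} = - \frac{1397603}{1209}$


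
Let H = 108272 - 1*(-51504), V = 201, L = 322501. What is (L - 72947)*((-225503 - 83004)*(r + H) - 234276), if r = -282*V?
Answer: -7937178500599436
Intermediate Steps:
H = 159776 (H = 108272 + 51504 = 159776)
r = -56682 (r = -282*201 = -56682)
(L - 72947)*((-225503 - 83004)*(r + H) - 234276) = (322501 - 72947)*((-225503 - 83004)*(-56682 + 159776) - 234276) = 249554*(-308507*103094 - 234276) = 249554*(-31805220658 - 234276) = 249554*(-31805454934) = -7937178500599436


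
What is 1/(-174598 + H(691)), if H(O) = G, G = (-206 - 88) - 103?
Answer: -1/174995 ≈ -5.7144e-6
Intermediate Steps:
G = -397 (G = -294 - 103 = -397)
H(O) = -397
1/(-174598 + H(691)) = 1/(-174598 - 397) = 1/(-174995) = -1/174995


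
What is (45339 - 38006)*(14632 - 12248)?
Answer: 17481872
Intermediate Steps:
(45339 - 38006)*(14632 - 12248) = 7333*2384 = 17481872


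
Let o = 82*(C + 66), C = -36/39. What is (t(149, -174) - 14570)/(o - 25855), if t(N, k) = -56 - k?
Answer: 187876/266743 ≈ 0.70433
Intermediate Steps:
C = -12/13 (C = -36*1/39 = -12/13 ≈ -0.92308)
o = 69372/13 (o = 82*(-12/13 + 66) = 82*(846/13) = 69372/13 ≈ 5336.3)
(t(149, -174) - 14570)/(o - 25855) = ((-56 - 1*(-174)) - 14570)/(69372/13 - 25855) = ((-56 + 174) - 14570)/(-266743/13) = (118 - 14570)*(-13/266743) = -14452*(-13/266743) = 187876/266743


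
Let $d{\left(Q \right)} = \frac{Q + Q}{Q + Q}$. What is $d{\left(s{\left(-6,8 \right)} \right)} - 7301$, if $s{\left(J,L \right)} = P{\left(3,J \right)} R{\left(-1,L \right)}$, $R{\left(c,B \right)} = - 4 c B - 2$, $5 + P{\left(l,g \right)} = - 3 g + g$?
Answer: $-7300$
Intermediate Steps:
$P{\left(l,g \right)} = -5 - 2 g$ ($P{\left(l,g \right)} = -5 + \left(- 3 g + g\right) = -5 - 2 g$)
$R{\left(c,B \right)} = -2 - 4 B c$ ($R{\left(c,B \right)} = - 4 B c - 2 = -2 - 4 B c$)
$s{\left(J,L \right)} = \left(-5 - 2 J\right) \left(-2 + 4 L\right)$ ($s{\left(J,L \right)} = \left(-5 - 2 J\right) \left(-2 - 4 L \left(-1\right)\right) = \left(-5 - 2 J\right) \left(-2 + 4 L\right)$)
$d{\left(Q \right)} = 1$ ($d{\left(Q \right)} = \frac{2 Q}{2 Q} = 2 Q \frac{1}{2 Q} = 1$)
$d{\left(s{\left(-6,8 \right)} \right)} - 7301 = 1 - 7301 = -7300$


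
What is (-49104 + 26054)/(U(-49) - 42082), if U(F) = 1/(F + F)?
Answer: 2258900/4124037 ≈ 0.54774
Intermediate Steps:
U(F) = 1/(2*F)
(-49104 + 26054)/(U(-49) - 42082) = (-49104 + 26054)/((1/2)/(-49) - 42082) = -23050/((1/2)*(-1/49) - 42082) = -23050/(-1/98 - 42082) = -23050/(-4124037/98) = -23050*(-98/4124037) = 2258900/4124037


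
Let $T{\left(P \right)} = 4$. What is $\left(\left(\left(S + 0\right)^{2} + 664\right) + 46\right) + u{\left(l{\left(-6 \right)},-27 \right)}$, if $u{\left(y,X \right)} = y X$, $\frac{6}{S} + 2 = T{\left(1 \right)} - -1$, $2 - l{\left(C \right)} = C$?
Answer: $498$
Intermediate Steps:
$l{\left(C \right)} = 2 - C$
$S = 2$ ($S = \frac{6}{-2 + \left(4 - -1\right)} = \frac{6}{-2 + \left(4 + 1\right)} = \frac{6}{-2 + 5} = \frac{6}{3} = 6 \cdot \frac{1}{3} = 2$)
$u{\left(y,X \right)} = X y$
$\left(\left(\left(S + 0\right)^{2} + 664\right) + 46\right) + u{\left(l{\left(-6 \right)},-27 \right)} = \left(\left(\left(2 + 0\right)^{2} + 664\right) + 46\right) - 27 \left(2 - -6\right) = \left(\left(2^{2} + 664\right) + 46\right) - 27 \left(2 + 6\right) = \left(\left(4 + 664\right) + 46\right) - 216 = \left(668 + 46\right) - 216 = 714 - 216 = 498$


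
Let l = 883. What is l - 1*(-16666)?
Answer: 17549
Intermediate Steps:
l - 1*(-16666) = 883 - 1*(-16666) = 883 + 16666 = 17549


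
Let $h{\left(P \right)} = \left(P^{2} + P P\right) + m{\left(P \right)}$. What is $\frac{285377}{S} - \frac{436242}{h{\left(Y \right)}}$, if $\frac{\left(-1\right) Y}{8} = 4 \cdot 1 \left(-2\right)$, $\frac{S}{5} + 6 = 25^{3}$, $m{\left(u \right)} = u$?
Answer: $- \frac{5285374413}{107458720} \approx -49.185$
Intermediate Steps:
$S = 78095$ ($S = -30 + 5 \cdot 25^{3} = -30 + 5 \cdot 15625 = -30 + 78125 = 78095$)
$Y = 64$ ($Y = - 8 \cdot 4 \cdot 1 \left(-2\right) = - 8 \cdot 4 \left(-2\right) = \left(-8\right) \left(-8\right) = 64$)
$h{\left(P \right)} = P + 2 P^{2}$ ($h{\left(P \right)} = \left(P^{2} + P P\right) + P = \left(P^{2} + P^{2}\right) + P = 2 P^{2} + P = P + 2 P^{2}$)
$\frac{285377}{S} - \frac{436242}{h{\left(Y \right)}} = \frac{285377}{78095} - \frac{436242}{64 \left(1 + 2 \cdot 64\right)} = 285377 \cdot \frac{1}{78095} - \frac{436242}{64 \left(1 + 128\right)} = \frac{285377}{78095} - \frac{436242}{64 \cdot 129} = \frac{285377}{78095} - \frac{436242}{8256} = \frac{285377}{78095} - \frac{72707}{1376} = - \frac{5285374413}{107458720}$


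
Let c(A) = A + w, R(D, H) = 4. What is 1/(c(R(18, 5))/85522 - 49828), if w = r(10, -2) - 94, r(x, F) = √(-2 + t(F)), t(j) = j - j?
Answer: -182221310874866/9079723670035386819 - 42761*I*√2/9079723670035386819 ≈ -2.0069e-5 - 6.6602e-15*I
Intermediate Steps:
t(j) = 0
r(x, F) = I*√2 (r(x, F) = √(-2 + 0) = √(-2) = I*√2)
w = -94 + I*√2 (w = I*√2 - 94 = -94 + I*√2 ≈ -94.0 + 1.4142*I)
c(A) = -94 + A + I*√2 (c(A) = A + (-94 + I*√2) = -94 + A + I*√2)
1/(c(R(18, 5))/85522 - 49828) = 1/((-94 + 4 + I*√2)/85522 - 49828) = 1/((-90 + I*√2)*(1/85522) - 49828) = 1/((-45/42761 + I*√2/85522) - 49828) = 1/(-2130695153/42761 + I*√2/85522)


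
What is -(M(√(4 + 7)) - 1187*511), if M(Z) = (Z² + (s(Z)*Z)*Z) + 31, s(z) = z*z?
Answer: 606394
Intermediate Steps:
s(z) = z²
M(Z) = 31 + Z² + Z⁴ (M(Z) = (Z² + (Z²*Z)*Z) + 31 = (Z² + Z³*Z) + 31 = (Z² + Z⁴) + 31 = 31 + Z² + Z⁴)
-(M(√(4 + 7)) - 1187*511) = -((31 + (√(4 + 7))² + (√(4 + 7))⁴) - 1187*511) = -((31 + (√11)² + (√11)⁴) - 606557) = -((31 + 11 + 121) - 606557) = -(163 - 606557) = -1*(-606394) = 606394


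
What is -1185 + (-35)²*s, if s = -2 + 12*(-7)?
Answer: -106535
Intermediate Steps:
s = -86 (s = -2 - 84 = -86)
-1185 + (-35)²*s = -1185 + (-35)²*(-86) = -1185 + 1225*(-86) = -1185 - 105350 = -106535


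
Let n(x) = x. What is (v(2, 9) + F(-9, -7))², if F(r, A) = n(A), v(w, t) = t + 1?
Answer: 9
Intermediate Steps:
v(w, t) = 1 + t
F(r, A) = A
(v(2, 9) + F(-9, -7))² = ((1 + 9) - 7)² = (10 - 7)² = 3² = 9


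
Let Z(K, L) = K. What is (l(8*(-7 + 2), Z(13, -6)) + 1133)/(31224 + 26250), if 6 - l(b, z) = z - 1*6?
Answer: 566/28737 ≈ 0.019696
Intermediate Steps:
l(b, z) = 12 - z (l(b, z) = 6 - (z - 1*6) = 6 - (z - 6) = 6 - (-6 + z) = 6 + (6 - z) = 12 - z)
(l(8*(-7 + 2), Z(13, -6)) + 1133)/(31224 + 26250) = ((12 - 1*13) + 1133)/(31224 + 26250) = ((12 - 13) + 1133)/57474 = (-1 + 1133)*(1/57474) = 1132*(1/57474) = 566/28737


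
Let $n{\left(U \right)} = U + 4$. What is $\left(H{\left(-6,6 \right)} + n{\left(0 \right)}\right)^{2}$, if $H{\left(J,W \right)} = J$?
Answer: $4$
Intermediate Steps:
$n{\left(U \right)} = 4 + U$
$\left(H{\left(-6,6 \right)} + n{\left(0 \right)}\right)^{2} = \left(-6 + \left(4 + 0\right)\right)^{2} = \left(-6 + 4\right)^{2} = \left(-2\right)^{2} = 4$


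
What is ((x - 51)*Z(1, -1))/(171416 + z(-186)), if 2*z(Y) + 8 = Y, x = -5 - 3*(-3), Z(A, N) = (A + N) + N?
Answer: 47/171319 ≈ 0.00027434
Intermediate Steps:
Z(A, N) = A + 2*N
x = 4 (x = -5 + 9 = 4)
z(Y) = -4 + Y/2
((x - 51)*Z(1, -1))/(171416 + z(-186)) = ((4 - 51)*(1 + 2*(-1)))/(171416 + (-4 + (½)*(-186))) = (-47*(1 - 2))/(171416 + (-4 - 93)) = (-47*(-1))/(171416 - 97) = 47/171319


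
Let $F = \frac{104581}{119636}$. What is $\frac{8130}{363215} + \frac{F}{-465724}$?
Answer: $\frac{90588824532881}{4047475925614352} \approx 0.022382$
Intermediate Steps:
$F = \frac{104581}{119636}$ ($F = 104581 \cdot \frac{1}{119636} = \frac{104581}{119636} \approx 0.87416$)
$\frac{8130}{363215} + \frac{F}{-465724} = \frac{8130}{363215} + \frac{104581}{119636 \left(-465724\right)} = 8130 \cdot \frac{1}{363215} + \frac{104581}{119636} \left(- \frac{1}{465724}\right) = \frac{1626}{72643} - \frac{104581}{55717356464} = \frac{90588824532881}{4047475925614352}$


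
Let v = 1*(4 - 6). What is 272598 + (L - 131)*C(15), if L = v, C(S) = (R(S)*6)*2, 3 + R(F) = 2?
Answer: 274194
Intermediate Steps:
v = -2 (v = 1*(-2) = -2)
R(F) = -1 (R(F) = -3 + 2 = -1)
C(S) = -12 (C(S) = -1*6*2 = -6*2 = -12)
L = -2
272598 + (L - 131)*C(15) = 272598 + (-2 - 131)*(-12) = 272598 - 133*(-12) = 272598 + 1596 = 274194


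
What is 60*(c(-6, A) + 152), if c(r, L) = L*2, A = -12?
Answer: 7680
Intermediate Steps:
c(r, L) = 2*L
60*(c(-6, A) + 152) = 60*(2*(-12) + 152) = 60*(-24 + 152) = 60*128 = 7680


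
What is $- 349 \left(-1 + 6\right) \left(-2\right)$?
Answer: $3490$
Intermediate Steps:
$- 349 \left(-1 + 6\right) \left(-2\right) = - 349 \cdot 5 \left(-2\right) = \left(-349\right) \left(-10\right) = 3490$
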